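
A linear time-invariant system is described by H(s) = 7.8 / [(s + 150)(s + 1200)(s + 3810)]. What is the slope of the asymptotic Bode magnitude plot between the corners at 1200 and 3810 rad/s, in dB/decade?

-40 dB/decade

In this band the factors already past their corner are: pole at 150, pole at 1200; net slope = -40 dB/decade.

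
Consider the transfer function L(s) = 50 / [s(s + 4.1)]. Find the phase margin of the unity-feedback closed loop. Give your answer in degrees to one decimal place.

Gain crossover: |L(jω)| = 1 at ω ≈ 6.5 rad s⁻¹.
∠L(j6.5) = −90° − arctan(6.5/4.1) ≈ -147.77°
PM = 180° + (-147.77°) = 32.23°

32.2°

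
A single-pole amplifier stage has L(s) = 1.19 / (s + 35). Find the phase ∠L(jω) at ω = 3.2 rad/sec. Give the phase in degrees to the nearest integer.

∠(j3.2 + 35) = arctan(3.2/35) = 5.22°
∠L(j3.2) = −5.22° = -5.22°

-5°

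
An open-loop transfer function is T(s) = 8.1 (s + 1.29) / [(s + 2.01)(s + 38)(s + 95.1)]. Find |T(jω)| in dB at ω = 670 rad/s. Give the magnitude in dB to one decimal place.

|j670 + 1.29| = √(670² + 1.29²) = 670
|j670 + 2.01| = √(670² + 2.01²) = 670
|j670 + 38| = √(670² + 38²) = 671.1
|j670 + 95.1| = √(670² + 95.1²) = 676.7
|T(j670)| = 8.1 × 670 / (670 × 671.1 × 676.7) = 1.7836e-05
20 log₁₀(1.7836e-05) = -94.97 dB

-95.0 dB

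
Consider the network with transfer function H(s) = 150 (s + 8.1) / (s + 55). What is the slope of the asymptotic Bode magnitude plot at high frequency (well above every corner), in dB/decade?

With 1 zero and 1 pole, the high-frequency asymptotic slope is 20 × (1 − 1) = 0 dB/decade.

0 dB/decade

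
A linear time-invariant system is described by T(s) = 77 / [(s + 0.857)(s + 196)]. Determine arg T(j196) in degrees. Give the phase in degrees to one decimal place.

-134.7°

∠(j196 + 0.857) = arctan(196/0.857) = 89.75°
∠(j196 + 196) = arctan(196/196) = 45.00°
∠T(j196) = − (89.75° + 45.00°) = -134.75°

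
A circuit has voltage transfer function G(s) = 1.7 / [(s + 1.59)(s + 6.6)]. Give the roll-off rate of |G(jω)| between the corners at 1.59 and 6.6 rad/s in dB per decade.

In this band the factors already past their corner are: pole at 1.59; net slope = -20 dB/decade.

-20 dB/decade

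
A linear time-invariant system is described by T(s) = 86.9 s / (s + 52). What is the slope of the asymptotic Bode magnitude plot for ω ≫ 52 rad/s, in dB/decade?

0 dB/decade

With 1 zero and 1 pole, the high-frequency asymptotic slope is 20 × (1 − 1) = 0 dB/decade.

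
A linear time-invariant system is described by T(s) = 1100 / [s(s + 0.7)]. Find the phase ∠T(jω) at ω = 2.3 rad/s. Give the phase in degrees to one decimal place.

-163.1 deg

∠(j2.3 + 0.7) = arctan(2.3/0.7) = 73.07°
∠(j2.3) = 90.00°
∠T(j2.3) = − (73.07° + 90.00°) = -163.07°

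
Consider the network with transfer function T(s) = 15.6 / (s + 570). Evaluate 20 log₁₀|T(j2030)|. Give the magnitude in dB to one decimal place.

|j2030 + 570| = √(2030² + 570²) = 2109
|T(j2030)| = 15.6 / 2109 = 0.0073986
20 log₁₀(0.0073986) = -42.62 dB

-42.6 dB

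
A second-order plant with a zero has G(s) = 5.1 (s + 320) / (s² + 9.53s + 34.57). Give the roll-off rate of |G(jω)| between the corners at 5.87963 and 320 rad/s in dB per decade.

In this band the factors already past their corner are: complex pole pair at ωₙ ≈ 5.88; net slope = -40 dB/decade.

-40 dB/decade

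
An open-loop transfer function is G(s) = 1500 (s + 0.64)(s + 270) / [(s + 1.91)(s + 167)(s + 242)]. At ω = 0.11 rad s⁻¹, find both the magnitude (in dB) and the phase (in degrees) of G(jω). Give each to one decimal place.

|G| = 10.6 dB, ∠G = 6.4°

|j0.11 + 0.64| = √(0.11² + 0.64²) = 0.6494
|j0.11 + 270| = √(0.11² + 270²) = 270
|j0.11 + 1.91| = √(0.11² + 1.91²) = 1.913
|j0.11 + 167| = √(0.11² + 167²) = 167
|j0.11 + 242| = √(0.11² + 242²) = 242
|G(j0.11)| = 1500 × 0.6494 × 270 / (1.913 × 167 × 242) = 3.4015
20 log₁₀(3.4015) = 10.63 dB
∠(j0.11 + 0.64) = arctan(0.11/0.64) = 9.75°
∠(j0.11 + 270) = arctan(0.11/270) = 0.02°
∠(j0.11 + 1.91) = arctan(0.11/1.91) = 3.30°
∠(j0.11 + 167) = arctan(0.11/167) = 0.04°
∠(j0.11 + 242) = arctan(0.11/242) = 0.03°
∠G(j0.11) = 9.75° + 0.02° − (3.30° + 0.04° + 0.03°) = 6.42°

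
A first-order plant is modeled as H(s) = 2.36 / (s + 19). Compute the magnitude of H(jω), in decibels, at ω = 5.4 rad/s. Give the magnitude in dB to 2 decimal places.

-18.45 dB

|j5.4 + 19| = √(5.4² + 19²) = 19.75
|H(j5.4)| = 2.36 / 19.75 = 0.11948
20 log₁₀(0.11948) = -18.454 dB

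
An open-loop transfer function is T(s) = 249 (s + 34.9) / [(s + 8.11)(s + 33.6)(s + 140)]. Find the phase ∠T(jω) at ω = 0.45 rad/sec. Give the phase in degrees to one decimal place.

-3.4 deg

∠(j0.45 + 34.9) = arctan(0.45/34.9) = 0.74°
∠(j0.45 + 8.11) = arctan(0.45/8.11) = 3.18°
∠(j0.45 + 33.6) = arctan(0.45/33.6) = 0.77°
∠(j0.45 + 140) = arctan(0.45/140) = 0.18°
∠T(j0.45) = 0.74° − (3.18° + 0.77° + 0.18°) = -3.39°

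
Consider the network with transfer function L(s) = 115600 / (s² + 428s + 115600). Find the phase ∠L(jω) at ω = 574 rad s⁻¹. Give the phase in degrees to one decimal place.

∠[(j574)² + 428(j574) + 115600] = ∠[-2.1388e+05 + j2.4567e+05] = 131.04°
∠L(j574) = −131.04° = -131.04°

-131.0°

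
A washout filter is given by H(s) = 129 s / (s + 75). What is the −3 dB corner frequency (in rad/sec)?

For a single-pole high-pass, the −3 dB point is at the pole: ω = 75 rad/sec.

75 rad/sec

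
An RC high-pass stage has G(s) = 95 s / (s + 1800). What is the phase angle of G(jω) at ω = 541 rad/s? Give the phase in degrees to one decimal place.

∠(j541) = 90.00°
∠(j541 + 1800) = arctan(541/1800) = 16.73°
∠G(j541) = 90.00° − 16.73° = 73.27°

73.3°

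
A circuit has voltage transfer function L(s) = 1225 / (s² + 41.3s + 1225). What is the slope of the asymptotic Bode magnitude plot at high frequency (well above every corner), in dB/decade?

-40 dB/decade

With 0 zeros and 2 poles, the high-frequency asymptotic slope is 20 × (0 − 2) = -40 dB/decade.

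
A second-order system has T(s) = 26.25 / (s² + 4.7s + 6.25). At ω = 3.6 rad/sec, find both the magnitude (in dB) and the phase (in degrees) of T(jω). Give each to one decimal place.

|T| = 3.2 dB, ∠T = -111.6°

|(j3.6)² + 4.7(j3.6) + 6.25| = |-6.71 + j16.92| = 18.2
|T(j3.6)| = 26.25 / 18.2 = 1.4422
20 log₁₀(1.4422) = 3.18 dB
∠[(j3.6)² + 4.7(j3.6) + 6.25] = ∠[-6.71 + j16.92] = 111.63°
∠T(j3.6) = −111.63° = -111.63°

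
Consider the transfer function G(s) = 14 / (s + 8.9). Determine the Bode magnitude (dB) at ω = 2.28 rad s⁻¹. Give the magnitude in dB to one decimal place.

3.7 dB

|j2.28 + 8.9| = √(2.28² + 8.9²) = 9.187
|G(j2.28)| = 14 / 9.187 = 1.5238
20 log₁₀(1.5238) = 3.66 dB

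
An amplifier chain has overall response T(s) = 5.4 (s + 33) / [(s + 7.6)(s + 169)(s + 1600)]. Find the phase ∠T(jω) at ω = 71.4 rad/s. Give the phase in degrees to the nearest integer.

-44°

∠(j71.4 + 33) = arctan(71.4/33) = 65.19°
∠(j71.4 + 7.6) = arctan(71.4/7.6) = 83.92°
∠(j71.4 + 169) = arctan(71.4/169) = 22.90°
∠(j71.4 + 1600) = arctan(71.4/1600) = 2.56°
∠T(j71.4) = 65.19° − (83.92° + 22.90° + 2.56°) = -44.19°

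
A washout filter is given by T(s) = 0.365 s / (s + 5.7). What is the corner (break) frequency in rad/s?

5.7 rad/s

The single real pole at s = −5.7 gives a corner at ω = 5.7 rad/s.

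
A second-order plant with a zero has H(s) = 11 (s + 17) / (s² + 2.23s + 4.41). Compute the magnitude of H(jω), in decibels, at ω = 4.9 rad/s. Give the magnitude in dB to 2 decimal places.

|j4.9 + 17| = √(4.9² + 17²) = 17.69
|(j4.9)² + 2.23(j4.9) + 4.41| = |-19.6 + j10.927| = 22.44
|H(j4.9)| = 11 × 17.69 / 22.44 = 8.6725
20 log₁₀(8.6725) = 18.763 dB

18.76 dB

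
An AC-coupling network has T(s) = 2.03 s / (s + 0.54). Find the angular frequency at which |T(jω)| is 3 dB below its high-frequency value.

For a single-pole high-pass, the −3 dB point is at the pole: ω = 0.54 rad s⁻¹.

0.54 rad s⁻¹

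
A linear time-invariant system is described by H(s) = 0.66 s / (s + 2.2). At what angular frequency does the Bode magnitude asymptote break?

The single real pole at s = −2.2 gives a corner at ω = 2.2 rad/s.

2.2 rad/s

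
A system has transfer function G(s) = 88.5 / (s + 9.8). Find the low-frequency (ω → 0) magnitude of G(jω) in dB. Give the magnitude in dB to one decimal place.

19.1 dB

G(0) = 88.5 / 9.8 = 9.0306
20 log₁₀(9.0306) = 19.11 dB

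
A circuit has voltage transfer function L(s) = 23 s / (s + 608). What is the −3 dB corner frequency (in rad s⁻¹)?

608 rad s⁻¹

For a single-pole high-pass, the −3 dB point is at the pole: ω = 608 rad s⁻¹.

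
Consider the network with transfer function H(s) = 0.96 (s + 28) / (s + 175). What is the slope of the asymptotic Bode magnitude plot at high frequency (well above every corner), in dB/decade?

0 dB/decade

With 1 zero and 1 pole, the high-frequency asymptotic slope is 20 × (1 − 1) = 0 dB/decade.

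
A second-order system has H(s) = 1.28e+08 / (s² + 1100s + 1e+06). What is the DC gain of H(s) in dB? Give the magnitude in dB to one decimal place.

H(0) = 1.28e+08 / 1e+06 = 128
20 log₁₀(128) = 42.14 dB

42.1 dB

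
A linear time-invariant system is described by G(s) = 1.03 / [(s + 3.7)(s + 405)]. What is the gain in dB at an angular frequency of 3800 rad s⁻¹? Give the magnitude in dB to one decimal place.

-143.0 dB

|j3800 + 3.7| = √(3800² + 3.7²) = 3800
|j3800 + 405| = √(3800² + 405²) = 3822
|G(j3800)| = 1.03 / (3800 × 3822) = 7.0928e-08
20 log₁₀(7.0928e-08) = -142.98 dB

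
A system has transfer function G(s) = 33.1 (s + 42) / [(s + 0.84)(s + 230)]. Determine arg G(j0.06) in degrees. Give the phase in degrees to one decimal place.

∠(j0.06 + 42) = arctan(0.06/42) = 0.08°
∠(j0.06 + 0.84) = arctan(0.06/0.84) = 4.09°
∠(j0.06 + 230) = arctan(0.06/230) = 0.01°
∠G(j0.06) = 0.08° − (4.09° + 0.01°) = -4.02°

-4.0°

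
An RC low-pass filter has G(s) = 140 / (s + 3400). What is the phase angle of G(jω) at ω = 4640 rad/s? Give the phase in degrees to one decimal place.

-53.8°

∠(j4640 + 3400) = arctan(4640/3400) = 53.77°
∠G(j4640) = −53.77° = -53.77°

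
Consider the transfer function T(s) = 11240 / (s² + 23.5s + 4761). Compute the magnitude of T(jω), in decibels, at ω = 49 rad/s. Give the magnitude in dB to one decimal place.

12.6 dB

|(j49)² + 23.5(j49) + 4761| = |2360 + j1151.5| = 2626
|T(j49)| = 11240 / 2626 = 4.2804
20 log₁₀(4.2804) = 12.63 dB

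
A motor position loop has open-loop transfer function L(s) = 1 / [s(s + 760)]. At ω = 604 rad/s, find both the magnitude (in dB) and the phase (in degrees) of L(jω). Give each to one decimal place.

|j604 + 760| = √(604² + 760²) = 970.8
|j604| = 604
|L(j604)| = 1 / (970.8 × 604) = 1.7055e-06
20 log₁₀(1.7055e-06) = -115.36 dB
∠(j604 + 760) = arctan(604/760) = 38.48°
∠(j604) = 90.00°
∠L(j604) = − (38.48° + 90.00°) = -128.48°

|L| = -115.4 dB, ∠L = -128.5°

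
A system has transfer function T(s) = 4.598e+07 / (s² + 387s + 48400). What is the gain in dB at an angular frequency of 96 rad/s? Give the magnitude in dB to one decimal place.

|(j96)² + 387(j96) + 48400| = |39184 + j37152| = 5.4e+04
|T(j96)| = 4.598e+07 / 5.4e+04 = 851.53
20 log₁₀(851.53) = 58.60 dB

58.6 dB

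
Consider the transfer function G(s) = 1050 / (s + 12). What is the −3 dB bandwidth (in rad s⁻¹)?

12 rad s⁻¹

For a single-pole low-pass, the −3 dB point is at the pole: ω = 12 rad s⁻¹.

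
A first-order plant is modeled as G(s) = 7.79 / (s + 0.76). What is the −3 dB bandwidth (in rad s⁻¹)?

0.76 rad s⁻¹

For a single-pole low-pass, the −3 dB point is at the pole: ω = 0.76 rad s⁻¹.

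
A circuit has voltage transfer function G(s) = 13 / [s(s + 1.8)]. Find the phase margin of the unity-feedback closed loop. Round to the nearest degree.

28°

Gain crossover: |G(jω)| = 1 at ω ≈ 3.39 rad s⁻¹.
∠G(j3.39) = −90° − arctan(3.39/1.8) ≈ -152.02°
PM = 180° + (-152.02°) = 27.98°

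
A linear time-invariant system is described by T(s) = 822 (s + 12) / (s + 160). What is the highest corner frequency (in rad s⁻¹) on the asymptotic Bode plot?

Break frequencies occur at each pole and zero magnitude: 12 rad s⁻¹, 160 rad s⁻¹.
The highest is 160 rad s⁻¹.

160 rad s⁻¹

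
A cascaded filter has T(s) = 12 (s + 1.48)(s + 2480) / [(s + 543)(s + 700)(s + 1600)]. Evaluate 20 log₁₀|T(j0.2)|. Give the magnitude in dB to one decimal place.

|j0.2 + 1.48| = √(0.2² + 1.48²) = 1.493
|j0.2 + 2480| = √(0.2² + 2480²) = 2480
|j0.2 + 543| = √(0.2² + 543²) = 543
|j0.2 + 700| = √(0.2² + 700²) = 700
|j0.2 + 1600| = √(0.2² + 1600²) = 1600
|T(j0.2)| = 12 × 1.493 × 2480 / (543 × 700 × 1600) = 7.3081e-05
20 log₁₀(7.3081e-05) = -82.72 dB

-82.7 dB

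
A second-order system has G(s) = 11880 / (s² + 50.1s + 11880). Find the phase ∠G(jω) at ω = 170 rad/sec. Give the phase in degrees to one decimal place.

∠[(j170)² + 50.1(j170) + 11880] = ∠[-17020 + j8517] = 153.42°
∠G(j170) = −153.42° = -153.42°

-153.4°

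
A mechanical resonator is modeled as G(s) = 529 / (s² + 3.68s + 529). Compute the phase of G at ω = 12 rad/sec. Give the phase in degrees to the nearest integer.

∠[(j12)² + 3.68(j12) + 529] = ∠[385 + j44.16] = 6.54°
∠G(j12) = −6.54° = -6.54°

-7°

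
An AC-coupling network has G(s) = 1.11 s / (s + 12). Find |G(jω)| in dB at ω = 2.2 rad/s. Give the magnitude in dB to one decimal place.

|j2.2| = 2.2
|j2.2 + 12| = √(2.2² + 12²) = 12.2
|G(j2.2)| = 1.11 × 2.2 / 12.2 = 0.20016
20 log₁₀(0.20016) = -13.97 dB

-14.0 dB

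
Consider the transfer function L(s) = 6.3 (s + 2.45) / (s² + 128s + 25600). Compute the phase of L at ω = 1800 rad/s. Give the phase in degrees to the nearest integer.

∠(j1800 + 2.45) = arctan(1800/2.45) = 89.92°
∠[(j1800)² + 128(j1800) + 25600] = ∠[-3.2144e+06 + j2.304e+05] = 175.90°
∠L(j1800) = 89.92° − 175.90° = -85.98°

-86°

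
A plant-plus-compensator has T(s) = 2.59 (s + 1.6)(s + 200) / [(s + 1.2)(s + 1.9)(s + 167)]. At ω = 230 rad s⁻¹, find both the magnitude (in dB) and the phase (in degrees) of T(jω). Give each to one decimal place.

|j230 + 1.6| = √(230² + 1.6²) = 230
|j230 + 200| = √(230² + 200²) = 304.8
|j230 + 1.2| = √(230² + 1.2²) = 230
|j230 + 1.9| = √(230² + 1.9²) = 230
|j230 + 167| = √(230² + 167²) = 284.2
|T(j230)| = 2.59 × 230 × 304.8 / (230 × 230 × 284.2) = 0.012075
20 log₁₀(0.012075) = -38.36 dB
∠(j230 + 1.6) = arctan(230/1.6) = 89.60°
∠(j230 + 200) = arctan(230/200) = 48.99°
∠(j230 + 1.2) = arctan(230/1.2) = 89.70°
∠(j230 + 1.9) = arctan(230/1.9) = 89.53°
∠(j230 + 167) = arctan(230/167) = 54.02°
∠T(j230) = 89.60° + 48.99° − (89.70° + 89.53° + 54.02°) = -94.65°

|T| = -38.4 dB, ∠T = -94.7 deg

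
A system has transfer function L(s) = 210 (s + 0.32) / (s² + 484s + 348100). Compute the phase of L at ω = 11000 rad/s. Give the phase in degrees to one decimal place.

∠(j11000 + 0.32) = arctan(11000/0.32) = 90.00°
∠[(j11000)² + 484(j11000) + 348100] = ∠[-1.2065e+08 + j5.324e+06] = 177.47°
∠L(j11000) = 90.00° − 177.47° = -87.48°

-87.5 deg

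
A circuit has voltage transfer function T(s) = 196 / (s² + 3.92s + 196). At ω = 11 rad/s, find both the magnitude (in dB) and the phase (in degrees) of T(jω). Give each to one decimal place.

|T| = 7.1 dB, ∠T = -29.9 deg

|(j11)² + 3.92(j11) + 196| = |75 + j43.12| = 86.51
|T(j11)| = 196 / 86.51 = 2.2656
20 log₁₀(2.2656) = 7.10 dB
∠[(j11)² + 3.92(j11) + 196] = ∠[75 + j43.12] = 29.90°
∠T(j11) = −29.90° = -29.90°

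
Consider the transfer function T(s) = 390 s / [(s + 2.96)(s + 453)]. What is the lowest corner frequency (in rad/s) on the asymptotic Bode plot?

Break frequencies occur at each pole and zero magnitude: 2.96 rad/s, 453 rad/s.
The lowest is 2.96 rad/s.

2.96 rad/s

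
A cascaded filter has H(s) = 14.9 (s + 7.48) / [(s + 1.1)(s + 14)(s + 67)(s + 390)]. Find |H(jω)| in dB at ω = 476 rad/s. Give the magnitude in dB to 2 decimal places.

|j476 + 7.48| = √(476² + 7.48²) = 476.1
|j476 + 1.1| = √(476² + 1.1²) = 476
|j476 + 14| = √(476² + 14²) = 476.2
|j476 + 67| = √(476² + 67²) = 480.7
|j476 + 390| = √(476² + 390²) = 615.4
|H(j476)| = 14.9 × 476.1 / (476 × 476.2 × 480.7 × 615.4) = 1.0579e-07
20 log₁₀(1.0579e-07) = -139.511 dB

-139.51 dB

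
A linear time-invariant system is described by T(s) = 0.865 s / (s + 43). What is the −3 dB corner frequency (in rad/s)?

For a single-pole high-pass, the −3 dB point is at the pole: ω = 43 rad/s.

43 rad/s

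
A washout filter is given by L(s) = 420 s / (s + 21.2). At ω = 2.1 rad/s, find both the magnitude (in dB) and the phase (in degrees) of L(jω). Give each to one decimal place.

|L| = 32.3 dB, ∠L = 84.3°

|j2.1| = 2.1
|j2.1 + 21.2| = √(2.1² + 21.2²) = 21.3
|L(j2.1)| = 420 × 2.1 / 21.3 = 41.401
20 log₁₀(41.401) = 32.34 dB
∠(j2.1) = 90.00°
∠(j2.1 + 21.2) = arctan(2.1/21.2) = 5.66°
∠L(j2.1) = 90.00° − 5.66° = 84.34°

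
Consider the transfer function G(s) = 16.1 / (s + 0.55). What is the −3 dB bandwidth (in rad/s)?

0.55 rad/s

For a single-pole low-pass, the −3 dB point is at the pole: ω = 0.55 rad/s.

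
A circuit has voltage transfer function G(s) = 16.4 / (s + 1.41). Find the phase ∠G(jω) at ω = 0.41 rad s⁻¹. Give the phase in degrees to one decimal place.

-16.2°

∠(j0.41 + 1.41) = arctan(0.41/1.41) = 16.21°
∠G(j0.41) = −16.21° = -16.21°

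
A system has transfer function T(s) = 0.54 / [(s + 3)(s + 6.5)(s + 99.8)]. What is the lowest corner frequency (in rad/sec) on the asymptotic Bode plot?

3 rad/sec

Break frequencies occur at each pole and zero magnitude: 3 rad/sec, 6.5 rad/sec, 99.8 rad/sec.
The lowest is 3 rad/sec.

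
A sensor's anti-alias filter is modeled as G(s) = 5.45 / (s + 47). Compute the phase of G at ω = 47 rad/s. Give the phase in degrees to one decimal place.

∠(j47 + 47) = arctan(47/47) = 45.00°
∠G(j47) = −45.00° = -45.00°

-45.0°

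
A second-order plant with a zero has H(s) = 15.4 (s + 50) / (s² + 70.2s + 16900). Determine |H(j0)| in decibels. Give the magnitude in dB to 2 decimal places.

H(0) = 15.4 × 50 / 16900 = 0.045562
20 log₁₀(0.045562) = -26.828 dB

-26.83 dB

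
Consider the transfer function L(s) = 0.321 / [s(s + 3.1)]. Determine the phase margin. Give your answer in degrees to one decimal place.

Gain crossover: |L(jω)| = 1 at ω ≈ 0.103 rad/sec.
∠L(j0.103) = −90° − arctan(0.103/3.1) ≈ -91.91°
PM = 180° + (-91.91°) = 88.09°

88.1°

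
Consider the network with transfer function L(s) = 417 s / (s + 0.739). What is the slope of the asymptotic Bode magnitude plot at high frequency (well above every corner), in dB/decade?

0 dB/decade

With 1 zero and 1 pole, the high-frequency asymptotic slope is 20 × (1 − 1) = 0 dB/decade.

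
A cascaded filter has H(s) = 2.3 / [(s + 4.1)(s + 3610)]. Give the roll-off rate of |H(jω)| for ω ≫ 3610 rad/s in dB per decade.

With 0 zeros and 2 poles, the high-frequency asymptotic slope is 20 × (0 − 2) = -40 dB/decade.

-40 dB/decade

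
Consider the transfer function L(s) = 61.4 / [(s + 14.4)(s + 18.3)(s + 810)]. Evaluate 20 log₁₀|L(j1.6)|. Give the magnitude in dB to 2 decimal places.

|j1.6 + 14.4| = √(1.6² + 14.4²) = 14.49
|j1.6 + 18.3| = √(1.6² + 18.3²) = 18.37
|j1.6 + 810| = √(1.6² + 810²) = 810
|L(j1.6)| = 61.4 / (14.49 × 18.37 × 810) = 0.00028481
20 log₁₀(0.00028481) = -70.909 dB

-70.91 dB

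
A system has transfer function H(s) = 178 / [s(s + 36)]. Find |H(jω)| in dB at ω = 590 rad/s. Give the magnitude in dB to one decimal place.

-65.8 dB

|j590 + 36| = √(590² + 36²) = 591.1
|j590| = 590
|H(j590)| = 178 / (591.1 × 590) = 0.0005104
20 log₁₀(0.0005104) = -65.84 dB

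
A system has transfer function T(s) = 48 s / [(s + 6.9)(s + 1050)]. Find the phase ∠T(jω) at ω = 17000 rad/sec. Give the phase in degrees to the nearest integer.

∠(j17000) = 90.00°
∠(j17000 + 6.9) = arctan(17000/6.9) = 89.98°
∠(j17000 + 1050) = arctan(17000/1050) = 86.47°
∠T(j17000) = 90.00° − (89.98° + 86.47°) = -86.44°

-86 deg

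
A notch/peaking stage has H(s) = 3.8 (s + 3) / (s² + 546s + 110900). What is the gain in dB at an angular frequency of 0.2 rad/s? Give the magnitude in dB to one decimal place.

-79.7 dB

|j0.2 + 3| = √(0.2² + 3²) = 3.007
|(j0.2)² + 546(j0.2) + 110900| = |1.109e+05 + j109.2| = 1.109e+05
|H(j0.2)| = 3.8 × 3.007 / 1.109e+05 = 0.00010302
20 log₁₀(0.00010302) = -79.74 dB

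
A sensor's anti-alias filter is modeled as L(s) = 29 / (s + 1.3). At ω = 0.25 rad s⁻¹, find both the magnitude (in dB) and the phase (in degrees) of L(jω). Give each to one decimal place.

|j0.25 + 1.3| = √(0.25² + 1.3²) = 1.324
|L(j0.25)| = 29 / 1.324 = 21.906
20 log₁₀(21.906) = 26.81 dB
∠(j0.25 + 1.3) = arctan(0.25/1.3) = 10.89°
∠L(j0.25) = −10.89° = -10.89°

|L| = 26.8 dB, ∠L = -10.9°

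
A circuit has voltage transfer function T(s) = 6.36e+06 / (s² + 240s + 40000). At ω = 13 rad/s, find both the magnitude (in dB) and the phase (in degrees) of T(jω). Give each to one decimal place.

|(j13)² + 240(j13) + 40000| = |39831 + j3120| = 3.995e+04
|T(j13)| = 6.36e+06 / 3.995e+04 = 159.19
20 log₁₀(159.19) = 44.04 dB
∠[(j13)² + 240(j13) + 40000] = ∠[39831 + j3120] = 4.48°
∠T(j13) = −4.48° = -4.48°

|T| = 44.0 dB, ∠T = -4.5°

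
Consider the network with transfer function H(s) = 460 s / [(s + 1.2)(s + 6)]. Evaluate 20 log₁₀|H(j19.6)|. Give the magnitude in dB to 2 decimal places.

27.00 dB

|j19.6| = 19.6
|j19.6 + 1.2| = √(19.6² + 1.2²) = 19.64
|j19.6 + 6| = √(19.6² + 6²) = 20.5
|H(j19.6)| = 460 × 19.6 / (19.64 × 20.5) = 22.399
20 log₁₀(22.399) = 27.005 dB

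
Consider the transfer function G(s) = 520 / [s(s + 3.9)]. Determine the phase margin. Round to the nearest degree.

10°

Gain crossover: |G(jω)| = 1 at ω ≈ 22.6 rad/sec.
∠G(j22.6) = −90° − arctan(22.6/3.9) ≈ -170.22°
PM = 180° + (-170.22°) = 9.78°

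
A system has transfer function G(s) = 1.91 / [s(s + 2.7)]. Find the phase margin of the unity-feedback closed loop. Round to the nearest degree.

76°

Gain crossover: |G(jω)| = 1 at ω ≈ 0.686 rad/s.
∠G(j0.686) = −90° − arctan(0.686/2.7) ≈ -104.25°
PM = 180° + (-104.25°) = 75.75°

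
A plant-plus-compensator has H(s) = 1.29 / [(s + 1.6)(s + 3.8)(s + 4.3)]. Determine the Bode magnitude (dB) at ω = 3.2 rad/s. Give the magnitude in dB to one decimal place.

|j3.2 + 1.6| = √(3.2² + 1.6²) = 3.578
|j3.2 + 3.8| = √(3.2² + 3.8²) = 4.968
|j3.2 + 4.3| = √(3.2² + 4.3²) = 5.36
|H(j3.2)| = 1.29 / (3.578 × 4.968 × 5.36) = 0.013541
20 log₁₀(0.013541) = -37.37 dB

-37.4 dB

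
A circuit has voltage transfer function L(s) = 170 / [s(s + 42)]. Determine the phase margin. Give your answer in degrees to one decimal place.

Gain crossover: |L(jω)| = 1 at ω ≈ 4.03 rad/sec.
∠L(j4.03) = −90° − arctan(4.03/42) ≈ -95.48°
PM = 180° + (-95.48°) = 84.52°

84.5°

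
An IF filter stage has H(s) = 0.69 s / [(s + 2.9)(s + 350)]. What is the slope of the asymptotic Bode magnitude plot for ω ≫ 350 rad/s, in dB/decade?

With 1 zero and 2 poles, the high-frequency asymptotic slope is 20 × (1 − 2) = -20 dB/decade.

-20 dB/decade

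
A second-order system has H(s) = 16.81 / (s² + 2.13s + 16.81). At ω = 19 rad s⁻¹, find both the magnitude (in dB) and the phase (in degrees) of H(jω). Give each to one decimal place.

|(j19)² + 2.13(j19) + 16.81| = |-344.19 + j40.47| = 346.6
|H(j19)| = 16.81 / 346.6 = 0.048505
20 log₁₀(0.048505) = -26.28 dB
∠[(j19)² + 2.13(j19) + 16.81] = ∠[-344.19 + j40.47] = 173.29°
∠H(j19) = −173.29° = -173.29°

|H| = -26.3 dB, ∠H = -173.3°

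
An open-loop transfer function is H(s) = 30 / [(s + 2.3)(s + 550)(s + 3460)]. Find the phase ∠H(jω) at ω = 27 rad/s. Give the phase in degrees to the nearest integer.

∠(j27 + 2.3) = arctan(27/2.3) = 85.13°
∠(j27 + 550) = arctan(27/550) = 2.81°
∠(j27 + 3460) = arctan(27/3460) = 0.45°
∠H(j27) = − (85.13° + 2.81° + 0.45°) = -88.39°

-88°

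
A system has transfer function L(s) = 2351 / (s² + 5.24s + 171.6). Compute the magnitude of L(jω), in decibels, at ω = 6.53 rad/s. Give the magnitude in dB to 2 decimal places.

24.92 dB

|(j6.53)² + 5.24(j6.53) + 171.6| = |128.96 + j34.217| = 133.4
|L(j6.53)| = 2351 / 133.4 = 17.621
20 log₁₀(17.621) = 24.921 dB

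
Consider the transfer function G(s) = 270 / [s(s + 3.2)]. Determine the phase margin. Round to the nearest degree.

Gain crossover: |G(jω)| = 1 at ω ≈ 16.3 rad/s.
∠G(j16.3) = −90° − arctan(16.3/3.2) ≈ -168.88°
PM = 180° + (-168.88°) = 11.12°

11 deg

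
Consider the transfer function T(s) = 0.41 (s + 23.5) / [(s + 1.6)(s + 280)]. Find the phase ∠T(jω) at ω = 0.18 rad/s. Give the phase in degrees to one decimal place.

-6.0°

∠(j0.18 + 23.5) = arctan(0.18/23.5) = 0.44°
∠(j0.18 + 1.6) = arctan(0.18/1.6) = 6.42°
∠(j0.18 + 280) = arctan(0.18/280) = 0.04°
∠T(j0.18) = 0.44° − (6.42° + 0.04°) = -6.02°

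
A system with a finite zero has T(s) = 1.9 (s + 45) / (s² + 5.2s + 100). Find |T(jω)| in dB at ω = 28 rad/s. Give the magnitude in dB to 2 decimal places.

|j28 + 45| = √(28² + 45²) = 53
|(j28)² + 5.2(j28) + 100| = |-684 + j145.6| = 699.3
|T(j28)| = 1.9 × 53 / 699.3 = 0.144
20 log₁₀(0.144) = -16.833 dB

-16.83 dB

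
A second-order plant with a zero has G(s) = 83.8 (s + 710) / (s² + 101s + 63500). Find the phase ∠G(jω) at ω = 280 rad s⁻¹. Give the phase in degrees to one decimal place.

∠(j280 + 710) = arctan(280/710) = 21.52°
∠[(j280)² + 101(j280) + 63500] = ∠[-14900 + j28280] = 117.78°
∠G(j280) = 21.52° − 117.78° = -96.26°

-96.3°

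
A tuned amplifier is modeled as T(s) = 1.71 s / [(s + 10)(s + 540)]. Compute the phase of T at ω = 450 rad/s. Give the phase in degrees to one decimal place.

-38.5°

∠(j450) = 90.00°
∠(j450 + 10) = arctan(450/10) = 88.73°
∠(j450 + 540) = arctan(450/540) = 39.81°
∠T(j450) = 90.00° − (88.73° + 39.81°) = -38.53°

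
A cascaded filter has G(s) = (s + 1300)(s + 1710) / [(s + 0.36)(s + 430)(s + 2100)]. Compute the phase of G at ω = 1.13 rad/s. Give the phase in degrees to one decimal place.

∠(j1.13 + 1300) = arctan(1.13/1300) = 0.05°
∠(j1.13 + 1710) = arctan(1.13/1710) = 0.04°
∠(j1.13 + 0.36) = arctan(1.13/0.36) = 72.33°
∠(j1.13 + 430) = arctan(1.13/430) = 0.15°
∠(j1.13 + 2100) = arctan(1.13/2100) = 0.03°
∠G(j1.13) = 0.05° + 0.04° − (72.33° + 0.15° + 0.03°) = -72.42°

-72.4°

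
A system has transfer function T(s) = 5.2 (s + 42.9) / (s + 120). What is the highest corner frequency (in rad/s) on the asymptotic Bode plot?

120 rad/s

Break frequencies occur at each pole and zero magnitude: 42.9 rad/s, 120 rad/s.
The highest is 120 rad/s.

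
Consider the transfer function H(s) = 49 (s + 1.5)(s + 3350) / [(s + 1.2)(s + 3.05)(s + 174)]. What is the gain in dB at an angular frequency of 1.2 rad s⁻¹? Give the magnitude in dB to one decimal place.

|j1.2 + 1.5| = √(1.2² + 1.5²) = 1.921
|j1.2 + 3350| = √(1.2² + 3350²) = 3350
|j1.2 + 1.2| = √(1.2² + 1.2²) = 1.697
|j1.2 + 3.05| = √(1.2² + 3.05²) = 3.278
|j1.2 + 174| = √(1.2² + 174²) = 174
|H(j1.2)| = 49 × 1.921 × 3350 / (1.697 × 3.278 × 174) = 325.8
20 log₁₀(325.8) = 50.26 dB

50.3 dB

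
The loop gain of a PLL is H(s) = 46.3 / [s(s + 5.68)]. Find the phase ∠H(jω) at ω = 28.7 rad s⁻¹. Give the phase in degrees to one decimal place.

∠(j28.7 + 5.68) = arctan(28.7/5.68) = 78.81°
∠(j28.7) = 90.00°
∠H(j28.7) = − (78.81° + 90.00°) = -168.81°

-168.8°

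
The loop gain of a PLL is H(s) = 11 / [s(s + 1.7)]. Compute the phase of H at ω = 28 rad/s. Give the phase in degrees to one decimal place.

-176.5°

∠(j28 + 1.7) = arctan(28/1.7) = 86.53°
∠(j28) = 90.00°
∠H(j28) = − (86.53° + 90.00°) = -176.53°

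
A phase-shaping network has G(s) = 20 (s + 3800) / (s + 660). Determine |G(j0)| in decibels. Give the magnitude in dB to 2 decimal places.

G(0) = 20 × 3800 / 660 = 115.15
20 log₁₀(115.15) = 41.225 dB

41.23 dB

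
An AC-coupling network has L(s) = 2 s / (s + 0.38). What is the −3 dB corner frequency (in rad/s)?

0.38 rad/s

For a single-pole high-pass, the −3 dB point is at the pole: ω = 0.38 rad/s.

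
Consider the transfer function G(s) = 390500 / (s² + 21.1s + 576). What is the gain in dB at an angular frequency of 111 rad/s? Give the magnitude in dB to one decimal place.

30.3 dB

|(j111)² + 21.1(j111) + 576| = |-11745 + j2342.1| = 1.198e+04
|G(j111)| = 390500 / 1.198e+04 = 32.606
20 log₁₀(32.606) = 30.27 dB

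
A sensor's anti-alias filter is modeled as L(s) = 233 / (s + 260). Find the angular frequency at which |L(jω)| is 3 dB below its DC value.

For a single-pole low-pass, the −3 dB point is at the pole: ω = 260 rad/s.

260 rad/s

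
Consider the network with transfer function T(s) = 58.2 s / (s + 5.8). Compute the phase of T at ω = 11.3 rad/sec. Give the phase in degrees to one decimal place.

∠(j11.3) = 90.00°
∠(j11.3 + 5.8) = arctan(11.3/5.8) = 62.83°
∠T(j11.3) = 90.00° − 62.83° = 27.17°

27.2°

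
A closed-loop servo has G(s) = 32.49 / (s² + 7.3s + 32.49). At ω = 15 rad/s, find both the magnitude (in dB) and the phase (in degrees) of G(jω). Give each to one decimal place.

|(j15)² + 7.3(j15) + 32.49| = |-192.51 + j109.5| = 221.5
|G(j15)| = 32.49 / 221.5 = 0.1467
20 log₁₀(0.1467) = -16.67 dB
∠[(j15)² + 7.3(j15) + 32.49] = ∠[-192.51 + j109.5] = 150.37°
∠G(j15) = −150.37° = -150.37°

|G| = -16.7 dB, ∠G = -150.4 deg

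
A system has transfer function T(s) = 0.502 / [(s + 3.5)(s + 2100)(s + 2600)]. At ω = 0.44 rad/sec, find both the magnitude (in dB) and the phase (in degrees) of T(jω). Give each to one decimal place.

|T| = -151.7 dB, ∠T = -7.2°

|j0.44 + 3.5| = √(0.44² + 3.5²) = 3.528
|j0.44 + 2100| = √(0.44² + 2100²) = 2100
|j0.44 + 2600| = √(0.44² + 2600²) = 2600
|T(j0.44)| = 0.502 / (3.528 × 2100 × 2600) = 2.6064e-08
20 log₁₀(2.6064e-08) = -151.68 dB
∠(j0.44 + 3.5) = arctan(0.44/3.5) = 7.17°
∠(j0.44 + 2100) = arctan(0.44/2100) = 0.01°
∠(j0.44 + 2600) = arctan(0.44/2600) = 0.01°
∠T(j0.44) = − (7.17° + 0.01° + 0.01°) = -7.19°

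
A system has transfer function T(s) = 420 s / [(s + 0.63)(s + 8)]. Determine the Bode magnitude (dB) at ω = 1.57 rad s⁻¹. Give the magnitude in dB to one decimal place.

|j1.57| = 1.57
|j1.57 + 0.63| = √(1.57² + 0.63²) = 1.692
|j1.57 + 8| = √(1.57² + 8²) = 8.153
|T(j1.57)| = 420 × 1.57 / (1.692 × 8.153) = 47.812
20 log₁₀(47.812) = 33.59 dB

33.6 dB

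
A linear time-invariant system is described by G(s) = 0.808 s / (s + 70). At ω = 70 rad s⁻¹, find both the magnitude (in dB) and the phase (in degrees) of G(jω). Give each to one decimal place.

|G| = -4.9 dB, ∠G = 45.0°

|j70| = 70
|j70 + 70| = √(70² + 70²) = 98.99
|G(j70)| = 0.808 × 70 / 98.99 = 0.57134
20 log₁₀(0.57134) = -4.86 dB
∠(j70) = 90.00°
∠(j70 + 70) = arctan(70/70) = 45.00°
∠G(j70) = 90.00° − 45.00° = 45.00°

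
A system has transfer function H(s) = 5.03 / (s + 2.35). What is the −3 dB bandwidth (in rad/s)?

2.35 rad/s

For a single-pole low-pass, the −3 dB point is at the pole: ω = 2.35 rad/s.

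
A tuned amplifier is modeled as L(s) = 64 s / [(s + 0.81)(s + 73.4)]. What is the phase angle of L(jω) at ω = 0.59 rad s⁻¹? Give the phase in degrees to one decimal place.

53.5°

∠(j0.59) = 90.00°
∠(j0.59 + 0.81) = arctan(0.59/0.81) = 36.07°
∠(j0.59 + 73.4) = arctan(0.59/73.4) = 0.46°
∠L(j0.59) = 90.00° − (36.07° + 0.46°) = 53.47°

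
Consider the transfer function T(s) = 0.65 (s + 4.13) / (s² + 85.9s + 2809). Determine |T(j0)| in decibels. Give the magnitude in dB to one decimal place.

T(0) = 0.65 × 4.13 / 2809 = 0.00095568
20 log₁₀(0.00095568) = -60.39 dB

-60.4 dB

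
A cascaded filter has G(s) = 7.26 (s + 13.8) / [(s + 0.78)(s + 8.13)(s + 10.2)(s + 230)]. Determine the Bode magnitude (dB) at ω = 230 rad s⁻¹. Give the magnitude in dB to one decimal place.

-127.5 dB

|j230 + 13.8| = √(230² + 13.8²) = 230.4
|j230 + 0.78| = √(230² + 0.78²) = 230
|j230 + 8.13| = √(230² + 8.13²) = 230.1
|j230 + 10.2| = √(230² + 10.2²) = 230.2
|j230 + 230| = √(230² + 230²) = 325.3
|G(j230)| = 7.26 × 230.4 / (230 × 230.1 × 230.2 × 325.3) = 4.2201e-07
20 log₁₀(4.2201e-07) = -127.49 dB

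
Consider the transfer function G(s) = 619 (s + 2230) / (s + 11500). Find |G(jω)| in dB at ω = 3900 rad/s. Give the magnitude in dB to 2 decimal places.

|j3900 + 2230| = √(3900² + 2230²) = 4493
|j3900 + 11500| = √(3900² + 11500²) = 1.214e+04
|G(j3900)| = 619 × 4493 / 1.214e+04 = 229.01
20 log₁₀(229.01) = 47.197 dB

47.20 dB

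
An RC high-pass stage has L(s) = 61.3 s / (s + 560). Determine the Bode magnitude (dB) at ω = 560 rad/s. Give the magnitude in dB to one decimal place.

|j560| = 560
|j560 + 560| = √(560² + 560²) = 792
|L(j560)| = 61.3 × 560 / 792 = 43.346
20 log₁₀(43.346) = 32.74 dB

32.7 dB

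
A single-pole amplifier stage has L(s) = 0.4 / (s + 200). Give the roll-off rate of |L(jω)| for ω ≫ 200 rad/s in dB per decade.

-20 dB/decade

With 0 zeros and 1 pole, the high-frequency asymptotic slope is 20 × (0 − 1) = -20 dB/decade.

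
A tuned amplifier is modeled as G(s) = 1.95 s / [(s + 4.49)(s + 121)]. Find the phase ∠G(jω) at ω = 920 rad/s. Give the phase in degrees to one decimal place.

∠(j920) = 90.00°
∠(j920 + 4.49) = arctan(920/4.49) = 89.72°
∠(j920 + 121) = arctan(920/121) = 82.51°
∠G(j920) = 90.00° − (89.72° + 82.51°) = -82.23°

-82.2°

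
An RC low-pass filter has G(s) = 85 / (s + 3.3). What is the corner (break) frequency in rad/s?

The single real pole at s = −3.3 gives a corner at ω = 3.3 rad/s.

3.3 rad/s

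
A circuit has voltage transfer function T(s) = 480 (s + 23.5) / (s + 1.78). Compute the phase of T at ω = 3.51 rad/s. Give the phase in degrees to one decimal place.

-54.6 deg

∠(j3.51 + 23.5) = arctan(3.51/23.5) = 8.49°
∠(j3.51 + 1.78) = arctan(3.51/1.78) = 63.11°
∠T(j3.51) = 8.49° − 63.11° = -54.61°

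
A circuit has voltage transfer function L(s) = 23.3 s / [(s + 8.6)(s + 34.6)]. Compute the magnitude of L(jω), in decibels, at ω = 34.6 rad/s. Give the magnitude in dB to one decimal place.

-6.7 dB

|j34.6| = 34.6
|j34.6 + 8.6| = √(34.6² + 8.6²) = 35.65
|j34.6 + 34.6| = √(34.6² + 34.6²) = 48.93
|L(j34.6)| = 23.3 × 34.6 / (35.65 × 48.93) = 0.46211
20 log₁₀(0.46211) = -6.71 dB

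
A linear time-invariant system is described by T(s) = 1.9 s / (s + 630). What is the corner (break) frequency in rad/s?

630 rad/s

The single real pole at s = −630 gives a corner at ω = 630 rad/s.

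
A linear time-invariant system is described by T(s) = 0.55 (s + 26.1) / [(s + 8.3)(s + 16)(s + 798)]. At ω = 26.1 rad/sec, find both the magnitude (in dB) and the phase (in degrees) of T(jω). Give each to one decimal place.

|j26.1 + 26.1| = √(26.1² + 26.1²) = 36.91
|j26.1 + 8.3| = √(26.1² + 8.3²) = 27.39
|j26.1 + 16| = √(26.1² + 16²) = 30.61
|j26.1 + 798| = √(26.1² + 798²) = 798.4
|T(j26.1)| = 0.55 × 36.91 / (27.39 × 30.61 × 798.4) = 3.0325e-05
20 log₁₀(3.0325e-05) = -90.36 dB
∠(j26.1 + 26.1) = arctan(26.1/26.1) = 45.00°
∠(j26.1 + 8.3) = arctan(26.1/8.3) = 72.36°
∠(j26.1 + 16) = arctan(26.1/16) = 58.49°
∠(j26.1 + 798) = arctan(26.1/798) = 1.87°
∠T(j26.1) = 45.00° − (72.36° + 58.49° + 1.87°) = -87.72°

|T| = -90.4 dB, ∠T = -87.7°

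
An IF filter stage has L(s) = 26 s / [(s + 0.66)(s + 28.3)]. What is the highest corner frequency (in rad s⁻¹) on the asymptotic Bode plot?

Break frequencies occur at each pole and zero magnitude: 0.66 rad s⁻¹, 28.3 rad s⁻¹.
The highest is 28.3 rad s⁻¹.

28.3 rad s⁻¹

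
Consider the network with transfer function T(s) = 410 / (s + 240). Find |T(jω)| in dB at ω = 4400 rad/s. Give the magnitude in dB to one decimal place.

|j4400 + 240| = √(4400² + 240²) = 4407
|T(j4400)| = 410 / 4407 = 0.093044
20 log₁₀(0.093044) = -20.63 dB

-20.6 dB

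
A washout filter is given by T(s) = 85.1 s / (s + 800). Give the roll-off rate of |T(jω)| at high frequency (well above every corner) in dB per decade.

0 dB/decade

With 1 zero and 1 pole, the high-frequency asymptotic slope is 20 × (1 − 1) = 0 dB/decade.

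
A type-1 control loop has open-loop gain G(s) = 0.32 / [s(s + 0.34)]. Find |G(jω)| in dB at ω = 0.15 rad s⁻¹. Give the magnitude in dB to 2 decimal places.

15.18 dB

|j0.15 + 0.34| = √(0.15² + 0.34²) = 0.3716
|j0.15| = 0.15
|G(j0.15)| = 0.32 / (0.3716 × 0.15) = 5.7407
20 log₁₀(5.7407) = 15.179 dB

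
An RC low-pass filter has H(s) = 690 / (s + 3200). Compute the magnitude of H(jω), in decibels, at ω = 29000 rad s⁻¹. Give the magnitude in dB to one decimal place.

-32.5 dB

|j29000 + 3200| = √(29000² + 3200²) = 2.918e+04
|H(j29000)| = 690 / 2.918e+04 = 0.02365
20 log₁₀(0.02365) = -32.52 dB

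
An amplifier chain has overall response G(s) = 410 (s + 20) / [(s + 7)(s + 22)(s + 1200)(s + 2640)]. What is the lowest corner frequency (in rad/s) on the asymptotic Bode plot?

Break frequencies occur at each pole and zero magnitude: 7 rad/s, 20 rad/s, 22 rad/s, 1200 rad/s, 2640 rad/s.
The lowest is 7 rad/s.

7 rad/s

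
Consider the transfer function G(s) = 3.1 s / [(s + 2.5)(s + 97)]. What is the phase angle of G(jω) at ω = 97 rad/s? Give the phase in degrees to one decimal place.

∠(j97) = 90.00°
∠(j97 + 2.5) = arctan(97/2.5) = 88.52°
∠(j97 + 97) = arctan(97/97) = 45.00°
∠G(j97) = 90.00° − (88.52° + 45.00°) = -43.52°

-43.5°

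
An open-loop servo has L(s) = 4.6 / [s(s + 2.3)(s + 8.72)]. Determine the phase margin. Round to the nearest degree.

83°

Gain crossover: |L(jω)| = 1 at ω ≈ 0.228 rad s⁻¹.
∠L(j0.228) = −90° − arctan(0.228/2.3) − arctan(0.228/8.72) ≈ -97.16°
PM = 180° + (-97.16°) = 82.84°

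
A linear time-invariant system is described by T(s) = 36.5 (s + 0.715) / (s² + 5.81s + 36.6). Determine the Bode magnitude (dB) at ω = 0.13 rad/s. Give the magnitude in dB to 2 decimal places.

|j0.13 + 0.715| = √(0.13² + 0.715²) = 0.7267
|(j0.13)² + 5.81(j0.13) + 36.6| = |36.583 + j0.7553| = 36.59
|T(j0.13)| = 36.5 × 0.7267 / 36.59 = 0.72492
20 log₁₀(0.72492) = -2.794 dB

-2.79 dB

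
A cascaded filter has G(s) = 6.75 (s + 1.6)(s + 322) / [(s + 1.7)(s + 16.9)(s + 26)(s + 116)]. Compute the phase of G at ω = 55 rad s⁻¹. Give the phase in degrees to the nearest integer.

∠(j55 + 1.6) = arctan(55/1.6) = 88.33°
∠(j55 + 322) = arctan(55/322) = 9.69°
∠(j55 + 1.7) = arctan(55/1.7) = 88.23°
∠(j55 + 16.9) = arctan(55/16.9) = 72.92°
∠(j55 + 26) = arctan(55/26) = 64.70°
∠(j55 + 116) = arctan(55/116) = 25.37°
∠G(j55) = 88.33° + 9.69° − (88.23° + 72.92° + 64.70° + 25.37°) = -153.19°

-153°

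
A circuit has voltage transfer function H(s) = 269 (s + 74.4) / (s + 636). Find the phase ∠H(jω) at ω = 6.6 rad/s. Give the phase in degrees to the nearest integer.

∠(j6.6 + 74.4) = arctan(6.6/74.4) = 5.07°
∠(j6.6 + 636) = arctan(6.6/636) = 0.59°
∠H(j6.6) = 5.07° − 0.59° = 4.47°

4 deg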